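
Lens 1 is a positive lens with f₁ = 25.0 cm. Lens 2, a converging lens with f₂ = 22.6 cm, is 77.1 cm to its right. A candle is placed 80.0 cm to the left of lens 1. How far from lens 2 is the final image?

Lens 1: 1/d_i1 = 1/f₁ − 1/d_o1 = 1/(25.0) − 1/(80.0) = 0.02750, so d_i1 = 36.36 cm.
The intermediate image is 36.36 cm to the right of lens 1, which is 77.1 − (36.36) = 40.74 cm to the left of lens 2, so d_o2 = +40.74 cm.
Lens 2: 1/d_i2 = 1/f₂ − 1/d_o2 = 1/(22.6) − 1/(40.74) = 0.01970, so d_i2 = 50.8 cm.
The final image is real, 50.8 cm to the right of lens 2 (overall magnification ≈ 0.57).

50.8 cm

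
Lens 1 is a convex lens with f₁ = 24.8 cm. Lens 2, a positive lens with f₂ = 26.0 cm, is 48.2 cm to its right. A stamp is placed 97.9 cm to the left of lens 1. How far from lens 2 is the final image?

Lens 1: 1/d_i1 = 1/f₁ − 1/d_o1 = 1/(24.8) − 1/(97.9) = 0.03011, so d_i1 = 33.21 cm.
The intermediate image is 33.21 cm to the right of lens 1, which is 48.2 − (33.21) = 14.99 cm to the left of lens 2, so d_o2 = +14.99 cm.
Lens 2: 1/d_i2 = 1/f₂ − 1/d_o2 = 1/(26.0) − 1/(14.99) = -0.02825, so d_i2 = -35.4 cm.
The final image is virtual, 35.4 cm to the left of lens 2 (overall magnification ≈ -0.80).

35.4 cm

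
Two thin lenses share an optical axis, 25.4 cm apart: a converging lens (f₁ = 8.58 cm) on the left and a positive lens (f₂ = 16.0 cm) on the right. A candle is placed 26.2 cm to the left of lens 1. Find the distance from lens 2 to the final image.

Lens 1: 1/d_i1 = 1/f₁ − 1/d_o1 = 1/(8.58) − 1/(26.2) = 0.07838, so d_i1 = 12.76 cm.
The intermediate image is 12.76 cm to the right of lens 1, which is 25.4 − (12.76) = 12.64 cm to the left of lens 2, so d_o2 = +12.64 cm.
Lens 2: 1/d_i2 = 1/f₂ − 1/d_o2 = 1/(16.0) − 1/(12.64) = -0.01661, so d_i2 = -60.2 cm.
The final image is virtual, 60.2 cm to the left of lens 2 (overall magnification ≈ -2.3).

60.2 cm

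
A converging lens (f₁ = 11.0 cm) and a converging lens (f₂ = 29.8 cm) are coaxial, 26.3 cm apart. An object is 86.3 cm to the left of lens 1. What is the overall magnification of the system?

Lens 1: 1/d_i1 = 1/(11.0) − 1/(86.3) = 0.07932, so d_i1 = 12.61 cm; m₁ = −d_i1/d_o1 = -0.1461.
d_o2 = 26.3 − (12.61) = 13.69 cm.
Lens 2: 1/d_i2 = 1/(29.8) − 1/(13.69) = -0.03949, so d_i2 = -25.32 cm; m₂ = −d_i2/d_o2 = +1.850.
m = m₁·m₂ = (-0.1461)(+1.850) = -0.270.

m = -0.270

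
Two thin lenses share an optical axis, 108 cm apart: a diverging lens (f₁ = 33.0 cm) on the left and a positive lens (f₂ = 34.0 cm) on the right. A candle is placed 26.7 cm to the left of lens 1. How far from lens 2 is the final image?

Lens 1 is diverging, so f₁ = −33.0 cm.
Lens 1: 1/d_i1 = 1/f₁ − 1/d_o1 = 1/(-33.0) − 1/(26.7) = -0.06776, so d_i1 = -14.76 cm.
The intermediate image is 14.76 cm to the left of lens 1 (virtual), which is 108 − (-14.76) = 122.8 cm to the left of lens 2, so d_o2 = +122.8 cm.
Lens 2: 1/d_i2 = 1/f₂ − 1/d_o2 = 1/(34.0) − 1/(122.8) = 0.02127, so d_i2 = 47.0 cm.
The final image is real, 47.0 cm to the right of lens 2 (overall magnification ≈ -0.21).

47.0 cm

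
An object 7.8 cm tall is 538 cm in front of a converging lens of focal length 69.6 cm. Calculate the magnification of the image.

m = -0.149

1/d_i = 1/f − 1/d_o = 1/(69.60) − 1/(538) = 0.01251, so d_i = 79.94 cm.
m = −d_i/d_o = −(79.94)/(538) = -0.149.
The image is real, inverted and reduced, on the far side of the lens.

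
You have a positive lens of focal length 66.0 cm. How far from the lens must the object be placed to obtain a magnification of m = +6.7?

m = −d_i/d_o ⇒ d_i = −m·d_o.
1/f = 1/d_o + 1/d_i = 1/d_o − 1/(m·d_o) = (1 − 1/m)/d_o, so d_o = f(1 − 1/m) = (66.00)(1 − 1/(+6.7)) = 56.1 cm.

56.1 cm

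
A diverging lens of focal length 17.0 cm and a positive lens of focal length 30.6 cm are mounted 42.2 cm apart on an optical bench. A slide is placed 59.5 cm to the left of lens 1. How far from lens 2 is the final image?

Lens 1 is diverging, so f₁ = −17.0 cm.
Lens 1: 1/d_i1 = 1/f₁ − 1/d_o1 = 1/(-17.0) − 1/(59.5) = -0.07563, so d_i1 = -13.22 cm.
The intermediate image is 13.22 cm to the left of lens 1 (virtual), which is 42.2 − (-13.22) = 55.42 cm to the left of lens 2, so d_o2 = +55.42 cm.
Lens 2: 1/d_i2 = 1/f₂ − 1/d_o2 = 1/(30.6) − 1/(55.42) = 0.01464, so d_i2 = 68.3 cm.
The final image is real, 68.3 cm to the right of lens 2 (overall magnification ≈ -0.27).

68.3 cm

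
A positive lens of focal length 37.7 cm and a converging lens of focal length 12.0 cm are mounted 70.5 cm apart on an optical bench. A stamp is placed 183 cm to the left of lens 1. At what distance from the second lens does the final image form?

25.1 cm

Lens 1: 1/d_i1 = 1/f₁ − 1/d_o1 = 1/(37.7) − 1/(183) = 0.02106, so d_i1 = 47.48 cm.
The intermediate image is 47.48 cm to the right of lens 1, which is 70.5 − (47.48) = 23.02 cm to the left of lens 2, so d_o2 = +23.02 cm.
Lens 2: 1/d_i2 = 1/f₂ − 1/d_o2 = 1/(12.0) − 1/(23.02) = 0.03989, so d_i2 = 25.1 cm.
The final image is real, 25.1 cm to the right of lens 2 (overall magnification ≈ 0.28).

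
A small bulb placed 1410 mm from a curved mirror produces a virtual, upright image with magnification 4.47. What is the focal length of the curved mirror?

f = 1820 mm (concave)

m = −d_i/d_o ⇒ d_i = −m·d_o = −(+4.47)·(1410) = -6303 mm.
1/f = 1/d_o + 1/d_i = 1/(1410) + 1/(-6303) = 0.0005506, so f = 1820 mm.
Since f is positive, the curved mirror is concave.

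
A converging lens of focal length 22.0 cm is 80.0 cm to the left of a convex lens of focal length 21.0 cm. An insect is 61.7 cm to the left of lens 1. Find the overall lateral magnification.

m = +0.469

Lens 1: 1/d_i1 = 1/(22.0) − 1/(61.7) = 0.02925, so d_i1 = 34.19 cm; m₁ = −d_i1/d_o1 = -0.5541.
d_o2 = 80.0 − (34.19) = 45.81 cm.
Lens 2: 1/d_i2 = 1/(21.0) − 1/(45.81) = 0.02579, so d_i2 = 38.78 cm; m₂ = −d_i2/d_o2 = -0.8464.
m = m₁·m₂ = (-0.5541)(-0.8464) = +0.469.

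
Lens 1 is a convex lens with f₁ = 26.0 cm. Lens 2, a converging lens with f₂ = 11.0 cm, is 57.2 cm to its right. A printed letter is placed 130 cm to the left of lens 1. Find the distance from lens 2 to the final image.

19.8 cm

Lens 1: 1/d_i1 = 1/f₁ − 1/d_o1 = 1/(26.0) − 1/(130) = 0.03077, so d_i1 = 32.50 cm.
The intermediate image is 32.50 cm to the right of lens 1, which is 57.2 − (32.50) = 24.70 cm to the left of lens 2, so d_o2 = +24.70 cm.
Lens 2: 1/d_i2 = 1/f₂ − 1/d_o2 = 1/(11.0) − 1/(24.70) = 0.05042, so d_i2 = 19.8 cm.
The final image is real, 19.8 cm to the right of lens 2 (overall magnification ≈ 0.20).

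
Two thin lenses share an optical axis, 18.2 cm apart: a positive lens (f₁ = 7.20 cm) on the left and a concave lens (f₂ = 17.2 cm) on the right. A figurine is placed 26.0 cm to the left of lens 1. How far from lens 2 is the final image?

5.57 cm

Lens 1: 1/d_i1 = 1/f₁ − 1/d_o1 = 1/(7.20) − 1/(26.0) = 0.1004, so d_i1 = 9.957 cm.
The intermediate image is 9.957 cm to the right of lens 1, which is 18.2 − (9.957) = 8.243 cm to the left of lens 2, so d_o2 = +8.243 cm.
Lens 2 is diverging, so f₂ = −17.2 cm.
Lens 2: 1/d_i2 = 1/f₂ − 1/d_o2 = 1/(-17.2) − 1/(8.243) = -0.1795, so d_i2 = -5.57 cm.
The final image is virtual, 5.57 cm to the left of lens 2 (overall magnification ≈ -0.26).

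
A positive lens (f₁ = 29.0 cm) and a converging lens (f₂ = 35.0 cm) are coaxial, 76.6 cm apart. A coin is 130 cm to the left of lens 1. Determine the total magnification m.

m = +2.35

Lens 1: 1/d_i1 = 1/(29.0) − 1/(130) = 0.02679, so d_i1 = 37.33 cm; m₁ = −d_i1/d_o1 = -0.2872.
d_o2 = 76.6 − (37.33) = 39.27 cm.
Lens 2: 1/d_i2 = 1/(35.0) − 1/(39.27) = 0.003107, so d_i2 = 321.9 cm; m₂ = −d_i2/d_o2 = -8.197.
m = m₁·m₂ = (-0.2872)(-8.197) = +2.35.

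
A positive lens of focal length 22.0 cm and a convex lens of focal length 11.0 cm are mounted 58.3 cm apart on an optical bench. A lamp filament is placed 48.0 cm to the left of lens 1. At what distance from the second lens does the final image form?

Lens 1: 1/d_i1 = 1/f₁ − 1/d_o1 = 1/(22.0) − 1/(48.0) = 0.02462, so d_i1 = 40.62 cm.
The intermediate image is 40.62 cm to the right of lens 1, which is 58.3 − (40.62) = 17.68 cm to the left of lens 2, so d_o2 = +17.68 cm.
Lens 2: 1/d_i2 = 1/f₂ − 1/d_o2 = 1/(11.0) − 1/(17.68) = 0.03435, so d_i2 = 29.1 cm.
The final image is real, 29.1 cm to the right of lens 2 (overall magnification ≈ 1.4).

29.1 cm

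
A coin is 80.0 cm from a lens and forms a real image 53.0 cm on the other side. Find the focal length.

f = 31.9 cm (converging)

Real image ⇒ d_i = +53.0 cm.
1/f = 1/d_o + 1/d_i = 1/(80.0) + 1/(53.0) = 0.03137, so f = 31.9 cm.
Since f is positive, the lens is converging.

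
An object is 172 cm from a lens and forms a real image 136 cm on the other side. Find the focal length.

Real image ⇒ d_i = +136 cm.
1/f = 1/d_o + 1/d_i = 1/(172) + 1/(136) = 0.01317, so f = 75.9 cm.
Since f is positive, the lens is converging.

f = 75.9 cm (converging)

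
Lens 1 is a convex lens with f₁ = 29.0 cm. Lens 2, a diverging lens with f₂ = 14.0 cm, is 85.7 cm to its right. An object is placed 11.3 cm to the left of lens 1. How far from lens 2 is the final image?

12.3 cm

Lens 1: 1/d_i1 = 1/f₁ − 1/d_o1 = 1/(29.0) − 1/(11.3) = -0.05401, so d_i1 = -18.51 cm.
The intermediate image is 18.51 cm to the left of lens 1 (virtual), which is 85.7 − (-18.51) = 104.2 cm to the left of lens 2, so d_o2 = +104.2 cm.
Lens 2 is diverging, so f₂ = −14.0 cm.
Lens 2: 1/d_i2 = 1/f₂ − 1/d_o2 = 1/(-14.0) − 1/(104.2) = -0.08103, so d_i2 = -12.3 cm.
The final image is virtual, 12.3 cm to the left of lens 2 (overall magnification ≈ 0.19).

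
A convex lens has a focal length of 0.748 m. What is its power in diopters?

P = 1/f = 1/(0.748 m) = +1.34 D.

P = +1.34 D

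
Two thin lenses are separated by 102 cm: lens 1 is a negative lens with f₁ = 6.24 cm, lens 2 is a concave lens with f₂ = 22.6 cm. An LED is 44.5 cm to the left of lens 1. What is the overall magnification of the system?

m = +0.0214

f₁ = −6.24 cm (diverging).
Lens 1: 1/d_i1 = 1/(-6.24) − 1/(44.5) = -0.1827, so d_i1 = -5.473 cm; m₁ = −d_i1/d_o1 = +0.1230.
d_o2 = 102 − (-5.473) = 107.5 cm.
f₂ = −22.6 cm (diverging).
Lens 2: 1/d_i2 = 1/(-22.6) − 1/(107.5) = -0.05355, so d_i2 = -18.67 cm; m₂ = −d_i2/d_o2 = +0.1737.
m = m₁·m₂ = (+0.1230)(+0.1737) = +0.0214.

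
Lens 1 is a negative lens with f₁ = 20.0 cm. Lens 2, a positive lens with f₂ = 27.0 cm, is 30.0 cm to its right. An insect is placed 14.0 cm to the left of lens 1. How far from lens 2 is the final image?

91.9 cm

Lens 1 is diverging, so f₁ = −20.0 cm.
Lens 1: 1/d_i1 = 1/f₁ − 1/d_o1 = 1/(-20.0) − 1/(14.0) = -0.1214, so d_i1 = -8.235 cm.
The intermediate image is 8.235 cm to the left of lens 1 (virtual), which is 30.0 − (-8.235) = 38.23 cm to the left of lens 2, so d_o2 = +38.23 cm.
Lens 2: 1/d_i2 = 1/f₂ − 1/d_o2 = 1/(27.0) − 1/(38.23) = 0.01088, so d_i2 = 91.9 cm.
The final image is real, 91.9 cm to the right of lens 2 (overall magnification ≈ -1.4).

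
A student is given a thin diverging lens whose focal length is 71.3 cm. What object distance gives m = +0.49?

74.2 cm

For a diverging lens, f = -71.3 cm.
m = −d_i/d_o ⇒ d_i = −m·d_o.
1/f = 1/d_o + 1/d_i = 1/d_o − 1/(m·d_o) = (1 − 1/m)/d_o, so d_o = f(1 − 1/m) = (-71.30)(1 − 1/(+0.49)) = 74.2 cm.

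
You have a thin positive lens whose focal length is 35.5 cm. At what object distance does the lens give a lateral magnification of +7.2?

30.6 cm

m = −d_i/d_o ⇒ d_i = −m·d_o.
1/f = 1/d_o + 1/d_i = 1/d_o − 1/(m·d_o) = (1 − 1/m)/d_o, so d_o = f(1 − 1/m) = (35.50)(1 − 1/(+7.2)) = 30.6 cm.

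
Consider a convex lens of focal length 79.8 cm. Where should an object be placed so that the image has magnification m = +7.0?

68.4 cm

m = −d_i/d_o ⇒ d_i = −m·d_o.
1/f = 1/d_o + 1/d_i = 1/d_o − 1/(m·d_o) = (1 − 1/m)/d_o, so d_o = f(1 − 1/m) = (79.80)(1 − 1/(+7.0)) = 68.4 cm.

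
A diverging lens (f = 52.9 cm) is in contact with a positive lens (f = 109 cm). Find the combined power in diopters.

P = -0.973 D

P₁ = 1/f₁ = 1/(-0.529 m) = -1.890 D; P₂ = 1/f₂ = 1/(1.09 m) = +0.9174 D.
For thin lenses in contact, P = P₁ + P₂ = (-1.890) + (+0.9174) = -0.973 D.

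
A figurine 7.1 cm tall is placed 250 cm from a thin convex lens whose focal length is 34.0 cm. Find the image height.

1/d_i = 1/f − 1/d_o = 1/(34.00) − 1/(250) = 0.02541, so d_i = 39.35 cm.
m = −d_i/d_o = -0.1574.
|h_i| = |m|·h_o = 0.1574 × 7.1 = 1.12 cm. The image is real, inverted and reduced, on the far side of the lens.

1.12 cm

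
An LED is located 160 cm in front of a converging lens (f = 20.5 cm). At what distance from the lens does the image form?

23.5 cm

Lens equation: 1/d_i = 1/f − 1/d_o = 1/(20.50) − 1/(160) = 0.04878 − 0.006250 = 0.04253, so d_i = 23.5 cm.
The image is real, inverted and reduced, on the far side of the lens.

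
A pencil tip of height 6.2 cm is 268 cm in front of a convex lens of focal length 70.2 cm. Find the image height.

1/d_i = 1/f − 1/d_o = 1/(70.20) − 1/(268) = 0.01051, so d_i = 95.11 cm.
m = −d_i/d_o = -0.3549.
|h_i| = |m|·h_o = 0.3549 × 6.2 = 2.20 cm. The image is real, inverted and reduced, on the far side of the lens.

2.20 cm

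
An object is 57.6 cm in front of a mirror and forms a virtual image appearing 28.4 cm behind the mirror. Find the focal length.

Virtual image ⇒ d_i = −28.4 cm.
1/f = 1/d_o + 1/d_i = 1/(57.6) + 1/(-28.4) = -0.01785, so f = -56.0 cm.
Since f is negative, the mirror is convex.

f = -56.0 cm (convex)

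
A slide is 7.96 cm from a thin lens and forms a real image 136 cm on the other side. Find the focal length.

Real image ⇒ d_i = +136 cm.
1/f = 1/d_o + 1/d_i = 1/(7.96) + 1/(136) = 0.1330, so f = 7.52 cm.
Since f is positive, the thin lens is converging.

f = 7.52 cm (converging)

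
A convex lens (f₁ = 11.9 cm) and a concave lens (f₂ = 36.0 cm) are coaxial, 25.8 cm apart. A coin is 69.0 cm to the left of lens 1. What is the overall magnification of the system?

Lens 1: 1/d_i1 = 1/(11.9) − 1/(69.0) = 0.06954, so d_i1 = 14.38 cm; m₁ = −d_i1/d_o1 = -0.2084.
d_o2 = 25.8 − (14.38) = 11.42 cm.
f₂ = −36.0 cm (diverging).
Lens 2: 1/d_i2 = 1/(-36.0) − 1/(11.42) = -0.1153, so d_i2 = -8.670 cm; m₂ = −d_i2/d_o2 = +0.7592.
m = m₁·m₂ = (-0.2084)(+0.7592) = -0.158.

m = -0.158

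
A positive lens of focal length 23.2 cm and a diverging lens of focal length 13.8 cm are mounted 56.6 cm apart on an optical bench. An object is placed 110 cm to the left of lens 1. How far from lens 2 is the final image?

9.16 cm

Lens 1: 1/d_i1 = 1/f₁ − 1/d_o1 = 1/(23.2) − 1/(110) = 0.03401, so d_i1 = 29.40 cm.
The intermediate image is 29.40 cm to the right of lens 1, which is 56.6 − (29.40) = 27.20 cm to the left of lens 2, so d_o2 = +27.20 cm.
Lens 2 is diverging, so f₂ = −13.8 cm.
Lens 2: 1/d_i2 = 1/f₂ − 1/d_o2 = 1/(-13.8) − 1/(27.20) = -0.1092, so d_i2 = -9.16 cm.
The final image is virtual, 9.16 cm to the left of lens 2 (overall magnification ≈ -0.090).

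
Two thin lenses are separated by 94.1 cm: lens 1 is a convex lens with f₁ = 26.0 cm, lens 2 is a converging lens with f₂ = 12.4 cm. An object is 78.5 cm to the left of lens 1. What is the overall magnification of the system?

m = +0.143

Lens 1: 1/d_i1 = 1/(26.0) − 1/(78.5) = 0.02572, so d_i1 = 38.88 cm; m₁ = −d_i1/d_o1 = -0.4953.
d_o2 = 94.1 − (38.88) = 55.22 cm.
Lens 2: 1/d_i2 = 1/(12.4) − 1/(55.22) = 0.06254, so d_i2 = 15.99 cm; m₂ = −d_i2/d_o2 = -0.2896.
m = m₁·m₂ = (-0.4953)(-0.2896) = +0.143.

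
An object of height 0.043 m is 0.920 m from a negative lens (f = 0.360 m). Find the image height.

For a negative lens, f = -0.360 m.
1/d_i = 1/f − 1/d_o = 1/(-0.3600) − 1/(0.920) = -3.865, so d_i = -0.2587 m.
m = −d_i/d_o = +0.2812.
|h_i| = |m|·h_o = 0.2812 × 0.043 = 0.0121 m. The image is virtual, upright and reduced, on the same side as the object.

0.0121 m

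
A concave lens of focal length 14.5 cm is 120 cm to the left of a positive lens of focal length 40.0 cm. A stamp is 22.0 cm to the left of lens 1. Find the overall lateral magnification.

f₁ = −14.5 cm (diverging).
Lens 1: 1/d_i1 = 1/(-14.5) − 1/(22.0) = -0.1144, so d_i1 = -8.740 cm; m₁ = −d_i1/d_o1 = +0.3973.
d_o2 = 120 − (-8.740) = 128.7 cm.
Lens 2: 1/d_i2 = 1/(40.0) − 1/(128.7) = 0.01723, so d_i2 = 58.04 cm; m₂ = −d_i2/d_o2 = -0.4510.
m = m₁·m₂ = (+0.3973)(-0.4510) = -0.179.

m = -0.179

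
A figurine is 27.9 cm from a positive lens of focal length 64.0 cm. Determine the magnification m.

m = +1.77

1/d_i = 1/f − 1/d_o = 1/(64.00) − 1/(27.9) = -0.02022, so d_i = -49.46 cm.
m = −d_i/d_o = −(-49.46)/(27.9) = +1.77.
The image is virtual, upright and enlarged, on the same side as the object.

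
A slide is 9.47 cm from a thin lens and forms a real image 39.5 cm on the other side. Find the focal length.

Real image ⇒ d_i = +39.5 cm.
1/f = 1/d_o + 1/d_i = 1/(9.47) + 1/(39.5) = 0.1309, so f = 7.64 cm.
Since f is positive, the thin lens is converging.

f = 7.64 cm (converging)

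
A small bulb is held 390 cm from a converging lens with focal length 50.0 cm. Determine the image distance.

57.4 cm

Lens equation: 1/d_i = 1/f − 1/d_o = 1/(50.00) − 1/(390) = 0.02000 − 0.002564 = 0.01744, so d_i = 57.4 cm.
The image is real, inverted and reduced, on the far side of the lens.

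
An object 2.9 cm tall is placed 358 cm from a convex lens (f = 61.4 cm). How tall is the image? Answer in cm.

1/d_i = 1/f − 1/d_o = 1/(61.40) − 1/(358) = 0.01349, so d_i = 74.11 cm.
m = −d_i/d_o = -0.2070.
|h_i| = |m|·h_o = 0.2070 × 2.9 = 0.600 cm. The image is real, inverted and reduced, on the far side of the lens.

0.600 cm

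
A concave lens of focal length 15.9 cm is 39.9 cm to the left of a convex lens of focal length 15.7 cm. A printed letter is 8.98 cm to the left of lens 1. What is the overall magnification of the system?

f₁ = −15.9 cm (diverging).
Lens 1: 1/d_i1 = 1/(-15.9) − 1/(8.98) = -0.1743, so d_i1 = -5.739 cm; m₁ = −d_i1/d_o1 = +0.6391.
d_o2 = 39.9 − (-5.739) = 45.64 cm.
Lens 2: 1/d_i2 = 1/(15.7) − 1/(45.64) = 0.04178, so d_i2 = 23.93 cm; m₂ = −d_i2/d_o2 = -0.5244.
m = m₁·m₂ = (+0.6391)(-0.5244) = -0.335.

m = -0.335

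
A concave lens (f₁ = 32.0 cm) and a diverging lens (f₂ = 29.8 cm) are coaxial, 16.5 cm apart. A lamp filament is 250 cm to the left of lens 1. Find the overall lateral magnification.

f₁ = −32.0 cm (diverging).
Lens 1: 1/d_i1 = 1/(-32.0) − 1/(250) = -0.03525, so d_i1 = -28.37 cm; m₁ = −d_i1/d_o1 = +0.1135.
d_o2 = 16.5 − (-28.37) = 44.87 cm.
f₂ = −29.8 cm (diverging).
Lens 2: 1/d_i2 = 1/(-29.8) − 1/(44.87) = -0.05584, so d_i2 = -17.91 cm; m₂ = −d_i2/d_o2 = +0.3991.
m = m₁·m₂ = (+0.1135)(+0.3991) = +0.0453.

m = +0.0453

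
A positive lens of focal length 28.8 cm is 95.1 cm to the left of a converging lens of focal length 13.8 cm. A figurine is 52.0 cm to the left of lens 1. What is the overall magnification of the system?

Lens 1: 1/d_i1 = 1/(28.8) − 1/(52.0) = 0.01549, so d_i1 = 64.55 cm; m₁ = −d_i1/d_o1 = -1.241.
d_o2 = 95.1 − (64.55) = 30.55 cm.
Lens 2: 1/d_i2 = 1/(13.8) − 1/(30.55) = 0.03973, so d_i2 = 25.17 cm; m₂ = −d_i2/d_o2 = -0.8239.
m = m₁·m₂ = (-1.241)(-0.8239) = +1.02.

m = +1.02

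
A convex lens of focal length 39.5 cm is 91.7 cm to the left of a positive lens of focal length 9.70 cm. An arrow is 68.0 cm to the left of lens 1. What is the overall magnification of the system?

Lens 1: 1/d_i1 = 1/(39.5) − 1/(68.0) = 0.01061, so d_i1 = 94.25 cm; m₁ = −d_i1/d_o1 = -1.386.
d_o2 = 91.7 − (94.25) = -2.550 cm (virtual object).
Lens 2: 1/d_i2 = 1/(9.70) − 1/(-2.550) = 0.4952, so d_i2 = 2.019 cm; m₂ = −d_i2/d_o2 = +0.7918.
m = m₁·m₂ = (-1.386)(+0.7918) = -1.10.

m = -1.10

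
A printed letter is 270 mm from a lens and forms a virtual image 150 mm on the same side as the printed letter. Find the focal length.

f = -338 mm (diverging)

Virtual image ⇒ d_i = −150 mm.
1/f = 1/d_o + 1/d_i = 1/(270) + 1/(-150) = -0.002963, so f = -338 mm.
Since f is negative, the lens is diverging.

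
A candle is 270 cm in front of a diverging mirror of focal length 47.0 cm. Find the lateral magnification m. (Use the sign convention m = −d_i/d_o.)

For a diverging mirror, f = -47.0 cm.
1/d_i = 1/f − 1/d_o = 1/(-47.00) − 1/(270) = -0.02498, so d_i = -40.03 cm.
m = −d_i/d_o = −(-40.03)/(270) = +0.148.
The image is virtual, upright and reduced, behind the mirror.

m = +0.148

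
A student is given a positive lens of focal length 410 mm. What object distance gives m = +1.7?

169 mm

m = −d_i/d_o ⇒ d_i = −m·d_o.
1/f = 1/d_o + 1/d_i = 1/d_o − 1/(m·d_o) = (1 − 1/m)/d_o, so d_o = f(1 − 1/m) = (410.0)(1 − 1/(+1.7)) = 169 mm.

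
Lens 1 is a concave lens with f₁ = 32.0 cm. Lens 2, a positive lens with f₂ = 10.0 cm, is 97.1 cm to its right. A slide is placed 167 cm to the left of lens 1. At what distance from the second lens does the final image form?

Lens 1 is diverging, so f₁ = −32.0 cm.
Lens 1: 1/d_i1 = 1/f₁ − 1/d_o1 = 1/(-32.0) − 1/(167) = -0.03724, so d_i1 = -26.85 cm.
The intermediate image is 26.85 cm to the left of lens 1 (virtual), which is 97.1 − (-26.85) = 123.9 cm to the left of lens 2, so d_o2 = +123.9 cm.
Lens 2: 1/d_i2 = 1/f₂ − 1/d_o2 = 1/(10.0) − 1/(123.9) = 0.09193, so d_i2 = 10.9 cm.
The final image is real, 10.9 cm to the right of lens 2 (overall magnification ≈ -0.014).

10.9 cm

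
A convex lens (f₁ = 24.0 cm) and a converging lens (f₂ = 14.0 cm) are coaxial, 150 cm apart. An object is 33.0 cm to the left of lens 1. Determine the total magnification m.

m = +0.778

Lens 1: 1/d_i1 = 1/(24.0) − 1/(33.0) = 0.01136, so d_i1 = 88.00 cm; m₁ = −d_i1/d_o1 = -2.667.
d_o2 = 150 − (88.00) = 62.00 cm.
Lens 2: 1/d_i2 = 1/(14.0) − 1/(62.00) = 0.05530, so d_i2 = 18.08 cm; m₂ = −d_i2/d_o2 = -0.2917.
m = m₁·m₂ = (-2.667)(-0.2917) = +0.778.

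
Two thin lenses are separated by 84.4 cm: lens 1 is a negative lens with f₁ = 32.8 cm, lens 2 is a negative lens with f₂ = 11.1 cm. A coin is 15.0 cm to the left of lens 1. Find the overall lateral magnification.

f₁ = −32.8 cm (diverging).
Lens 1: 1/d_i1 = 1/(-32.8) − 1/(15.0) = -0.09715, so d_i1 = -10.29 cm; m₁ = −d_i1/d_o1 = +0.6860.
d_o2 = 84.4 − (-10.29) = 94.69 cm.
f₂ = −11.1 cm (diverging).
Lens 2: 1/d_i2 = 1/(-11.1) − 1/(94.69) = -0.1007, so d_i2 = -9.935 cm; m₂ = −d_i2/d_o2 = +0.1049.
m = m₁·m₂ = (+0.6860)(+0.1049) = +0.0720.

m = +0.0720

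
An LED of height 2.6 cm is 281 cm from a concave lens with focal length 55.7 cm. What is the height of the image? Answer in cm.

0.430 cm

For a concave lens, f = -55.7 cm.
1/d_i = 1/f − 1/d_o = 1/(-55.70) − 1/(281) = -0.02151, so d_i = -46.49 cm.
m = −d_i/d_o = +0.1654.
|h_i| = |m|·h_o = 0.1654 × 2.6 = 0.430 cm. The image is virtual, upright and reduced, on the same side as the object.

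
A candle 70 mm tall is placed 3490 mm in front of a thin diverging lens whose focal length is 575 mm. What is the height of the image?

For a diverging lens, f = -575 mm.
1/d_i = 1/f − 1/d_o = 1/(-575.0) − 1/(3490) = -0.002026, so d_i = -493.7 mm.
m = −d_i/d_o = +0.1415.
|h_i| = |m|·h_o = 0.1415 × 70 = 9.90 mm. The image is virtual, upright and reduced, on the same side as the object.

9.90 mm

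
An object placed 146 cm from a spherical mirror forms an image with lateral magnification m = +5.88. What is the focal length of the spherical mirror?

f = 176 cm (concave)

m = −d_i/d_o ⇒ d_i = −m·d_o = −(+5.88)·(146) = -858.5 cm.
1/f = 1/d_o + 1/d_i = 1/(146) + 1/(-858.5) = 0.005684, so f = 176 cm.
Since f is positive, the spherical mirror is concave.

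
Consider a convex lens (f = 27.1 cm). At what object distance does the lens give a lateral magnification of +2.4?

m = −d_i/d_o ⇒ d_i = −m·d_o.
1/f = 1/d_o + 1/d_i = 1/d_o − 1/(m·d_o) = (1 − 1/m)/d_o, so d_o = f(1 − 1/m) = (27.10)(1 − 1/(+2.4)) = 15.8 cm.

15.8 cm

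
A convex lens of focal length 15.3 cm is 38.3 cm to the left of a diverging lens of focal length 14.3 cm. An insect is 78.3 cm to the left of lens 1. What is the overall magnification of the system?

m = -0.103

Lens 1: 1/d_i1 = 1/(15.3) − 1/(78.3) = 0.05259, so d_i1 = 19.02 cm; m₁ = −d_i1/d_o1 = -0.2429.
d_o2 = 38.3 − (19.02) = 19.28 cm.
f₂ = −14.3 cm (diverging).
Lens 2: 1/d_i2 = 1/(-14.3) − 1/(19.28) = -0.1218, so d_i2 = -8.210 cm; m₂ = −d_i2/d_o2 = +0.4258.
m = m₁·m₂ = (-0.2429)(+0.4258) = -0.103.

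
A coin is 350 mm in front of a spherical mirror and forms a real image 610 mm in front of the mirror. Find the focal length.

Real image ⇒ d_i = +610 mm.
1/f = 1/d_o + 1/d_i = 1/(350) + 1/(610) = 0.004496, so f = 222 mm.
Since f is positive, the spherical mirror is concave.

f = 222 mm (concave)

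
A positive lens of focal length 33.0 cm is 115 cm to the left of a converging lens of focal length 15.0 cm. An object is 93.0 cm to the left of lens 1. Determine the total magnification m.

m = +0.169

Lens 1: 1/d_i1 = 1/(33.0) − 1/(93.0) = 0.01955, so d_i1 = 51.15 cm; m₁ = −d_i1/d_o1 = -0.5500.
d_o2 = 115 − (51.15) = 63.85 cm.
Lens 2: 1/d_i2 = 1/(15.0) − 1/(63.85) = 0.05100, so d_i2 = 19.61 cm; m₂ = −d_i2/d_o2 = -0.3071.
m = m₁·m₂ = (-0.5500)(-0.3071) = +0.169.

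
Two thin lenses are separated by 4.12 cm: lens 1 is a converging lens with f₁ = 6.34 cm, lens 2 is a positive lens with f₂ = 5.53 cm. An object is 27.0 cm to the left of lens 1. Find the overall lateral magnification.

m = -0.175

Lens 1: 1/d_i1 = 1/(6.34) − 1/(27.0) = 0.1207, so d_i1 = 8.286 cm; m₁ = −d_i1/d_o1 = -0.3069.
d_o2 = 4.12 − (8.286) = -4.166 cm (virtual object).
Lens 2: 1/d_i2 = 1/(5.53) − 1/(-4.166) = 0.4209, so d_i2 = 2.376 cm; m₂ = −d_i2/d_o2 = +0.5703.
m = m₁·m₂ = (-0.3069)(+0.5703) = -0.175.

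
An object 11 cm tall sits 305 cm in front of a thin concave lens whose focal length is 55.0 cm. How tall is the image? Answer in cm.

For a concave lens, f = -55.0 cm.
1/d_i = 1/f − 1/d_o = 1/(-55.00) − 1/(305) = -0.02146, so d_i = -46.60 cm.
m = −d_i/d_o = +0.1528.
|h_i| = |m|·h_o = 0.1528 × 11 = 1.68 cm. The image is virtual, upright and reduced, on the same side as the object.

1.68 cm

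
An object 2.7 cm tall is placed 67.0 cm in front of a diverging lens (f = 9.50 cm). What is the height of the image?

0.335 cm

For a diverging lens, f = -9.50 cm.
1/d_i = 1/f − 1/d_o = 1/(-9.500) − 1/(67.0) = -0.1202, so d_i = -8.320 cm.
m = −d_i/d_o = +0.1242.
|h_i| = |m|·h_o = 0.1242 × 2.7 = 0.335 cm. The image is virtual, upright and reduced, on the same side as the object.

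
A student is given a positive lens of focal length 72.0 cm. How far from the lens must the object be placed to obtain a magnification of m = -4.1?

m = −d_i/d_o ⇒ d_i = −m·d_o.
1/f = 1/d_o + 1/d_i = 1/d_o − 1/(m·d_o) = (1 − 1/m)/d_o, so d_o = f(1 − 1/m) = (72.00)(1 − 1/(-4.1)) = 89.6 cm.

89.6 cm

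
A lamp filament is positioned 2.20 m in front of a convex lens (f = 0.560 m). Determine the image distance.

0.751 m

Lens equation: 1/d_i = 1/f − 1/d_o = 1/(0.5600) − 1/(2.20) = 1.786 − 0.4545 = 1.331, so d_i = 0.751 m.
The image is real, inverted and reduced, on the far side of the lens.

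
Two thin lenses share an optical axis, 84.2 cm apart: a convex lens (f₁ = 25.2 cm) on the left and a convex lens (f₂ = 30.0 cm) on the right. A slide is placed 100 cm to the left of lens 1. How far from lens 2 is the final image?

Lens 1: 1/d_i1 = 1/f₁ − 1/d_o1 = 1/(25.2) − 1/(100) = 0.02968, so d_i1 = 33.69 cm.
The intermediate image is 33.69 cm to the right of lens 1, which is 84.2 − (33.69) = 50.51 cm to the left of lens 2, so d_o2 = +50.51 cm.
Lens 2: 1/d_i2 = 1/f₂ − 1/d_o2 = 1/(30.0) − 1/(50.51) = 0.01354, so d_i2 = 73.9 cm.
The final image is real, 73.9 cm to the right of lens 2 (overall magnification ≈ 0.49).

73.9 cm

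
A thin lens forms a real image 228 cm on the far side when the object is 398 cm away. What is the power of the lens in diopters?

d_i = +228 cm.
1/f = 1/d_o + 1/d_i = 1/(398) + 1/(228) = 0.006899 cm⁻¹.
f = 145.0 cm = 1.450 m, so P = 1/f = +0.690 D.

P = +0.690 D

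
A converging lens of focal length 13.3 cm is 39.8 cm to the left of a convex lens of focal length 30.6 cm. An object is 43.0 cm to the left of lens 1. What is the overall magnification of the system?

m = -1.36

Lens 1: 1/d_i1 = 1/(13.3) − 1/(43.0) = 0.05193, so d_i1 = 19.26 cm; m₁ = −d_i1/d_o1 = -0.4479.
d_o2 = 39.8 − (19.26) = 20.54 cm.
Lens 2: 1/d_i2 = 1/(30.6) − 1/(20.54) = -0.01601, so d_i2 = -62.48 cm; m₂ = −d_i2/d_o2 = +3.042.
m = m₁·m₂ = (-0.4479)(+3.042) = -1.36.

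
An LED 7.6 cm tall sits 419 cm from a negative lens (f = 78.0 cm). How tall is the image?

1.19 cm

For a negative lens, f = -78.0 cm.
1/d_i = 1/f − 1/d_o = 1/(-78.00) − 1/(419) = -0.01521, so d_i = -65.76 cm.
m = −d_i/d_o = +0.1569.
|h_i| = |m|·h_o = 0.1569 × 7.6 = 1.19 cm. The image is virtual, upright and reduced, on the same side as the object.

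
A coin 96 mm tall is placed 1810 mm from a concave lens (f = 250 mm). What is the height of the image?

For a concave lens, f = -250 mm.
1/d_i = 1/f − 1/d_o = 1/(-250.0) − 1/(1810) = -0.004552, so d_i = -219.7 mm.
m = −d_i/d_o = +0.1214.
|h_i| = |m|·h_o = 0.1214 × 96 = 11.7 mm. The image is virtual, upright and reduced, on the same side as the object.

11.7 mm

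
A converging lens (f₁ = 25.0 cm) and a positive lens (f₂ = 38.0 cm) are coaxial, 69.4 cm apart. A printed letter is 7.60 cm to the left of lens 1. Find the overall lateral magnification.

Lens 1: 1/d_i1 = 1/(25.0) − 1/(7.60) = -0.09158, so d_i1 = -10.92 cm; m₁ = −d_i1/d_o1 = +1.437.
d_o2 = 69.4 − (-10.92) = 80.32 cm.
Lens 2: 1/d_i2 = 1/(38.0) − 1/(80.32) = 0.01387, so d_i2 = 72.12 cm; m₂ = −d_i2/d_o2 = -0.8979.
m = m₁·m₂ = (+1.437)(-0.8979) = -1.29.

m = -1.29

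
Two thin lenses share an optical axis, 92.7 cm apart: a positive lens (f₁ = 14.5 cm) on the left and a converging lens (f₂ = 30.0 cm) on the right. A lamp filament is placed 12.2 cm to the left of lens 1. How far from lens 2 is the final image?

36.4 cm

Lens 1: 1/d_i1 = 1/f₁ − 1/d_o1 = 1/(14.5) − 1/(12.2) = -0.01300, so d_i1 = -76.91 cm.
The intermediate image is 76.91 cm to the left of lens 1 (virtual), which is 92.7 − (-76.91) = 169.6 cm to the left of lens 2, so d_o2 = +169.6 cm.
Lens 2: 1/d_i2 = 1/f₂ − 1/d_o2 = 1/(30.0) − 1/(169.6) = 0.02744, so d_i2 = 36.4 cm.
The final image is real, 36.4 cm to the right of lens 2 (overall magnification ≈ -1.4).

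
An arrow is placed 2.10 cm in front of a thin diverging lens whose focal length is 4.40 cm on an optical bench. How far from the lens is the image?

For a diverging lens, f = -4.40 cm.
Thin-lens equation: 1/v = 1/f − 1/u = 1/(-4.400) − 1/(2.10) = -0.2273 − 0.4762 = -0.7035, so v = -1.42 cm.
The image is virtual, upright and reduced, on the same side as the object.

1.42 cm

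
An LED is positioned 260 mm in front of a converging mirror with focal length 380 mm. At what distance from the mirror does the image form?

823 mm

Mirror equation: 1/q = 1/f − 1/p = 1/(380.0) − 1/(260) = 0.002632 − 0.003846 = -0.001215, so q = -823 mm.
The image is virtual, upright and enlarged, behind the mirror.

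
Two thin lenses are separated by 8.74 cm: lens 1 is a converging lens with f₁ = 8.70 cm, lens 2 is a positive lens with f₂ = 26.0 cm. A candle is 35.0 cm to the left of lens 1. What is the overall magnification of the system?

Lens 1: 1/d_i1 = 1/(8.70) − 1/(35.0) = 0.08637, so d_i1 = 11.58 cm; m₁ = −d_i1/d_o1 = -0.3309.
d_o2 = 8.74 − (11.58) = -2.840 cm (virtual object).
Lens 2: 1/d_i2 = 1/(26.0) − 1/(-2.840) = 0.3906, so d_i2 = 2.560 cm; m₂ = −d_i2/d_o2 = +0.9015.
m = m₁·m₂ = (-0.3309)(+0.9015) = -0.298.

m = -0.298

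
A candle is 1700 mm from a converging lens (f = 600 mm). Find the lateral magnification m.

m = -0.545

1/d_i = 1/f − 1/d_o = 1/(600.0) − 1/(1700) = 0.001078, so d_i = 927.3 mm.
m = −d_i/d_o = −(927.3)/(1700) = -0.545.
The image is real, inverted and reduced, on the far side of the lens.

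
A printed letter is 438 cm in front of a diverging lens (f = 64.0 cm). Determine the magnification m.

For a diverging lens, f = -64.0 cm.
1/d_i = 1/f − 1/d_o = 1/(-64.00) − 1/(438) = -0.01791, so d_i = -55.84 cm.
m = −d_i/d_o = −(-55.84)/(438) = +0.127.
The image is virtual, upright and reduced, on the same side as the object.

m = +0.127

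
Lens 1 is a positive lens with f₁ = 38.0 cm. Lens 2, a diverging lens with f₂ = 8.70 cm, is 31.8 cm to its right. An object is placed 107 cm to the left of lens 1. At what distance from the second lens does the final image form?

Lens 1: 1/d_i1 = 1/f₁ − 1/d_o1 = 1/(38.0) − 1/(107) = 0.01697, so d_i1 = 58.93 cm.
The intermediate image is 58.93 cm to the right of lens 1, which lies 27.13 cm to the right of lens 2 — a virtual object — so d_o2 = −27.13 cm.
Lens 2 is diverging, so f₂ = −8.70 cm.
Lens 2: 1/d_i2 = 1/f₂ − 1/d_o2 = 1/(-8.70) − 1/(-27.13) = -0.07808, so d_i2 = -12.8 cm.
The final image is virtual, 12.8 cm to the left of lens 2 (overall magnification ≈ 0.26).

12.8 cm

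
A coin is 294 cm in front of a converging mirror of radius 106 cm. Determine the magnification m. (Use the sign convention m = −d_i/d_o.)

f = R/2 = 106/2 = 53.00 cm.
1/d_i = 1/f − 1/d_o = 1/(53.00) − 1/(294) = 0.01547, so d_i = 64.66 cm.
m = −d_i/d_o = −(64.66)/(294) = -0.220.
The image is real, inverted and reduced, in front of the mirror.

m = -0.220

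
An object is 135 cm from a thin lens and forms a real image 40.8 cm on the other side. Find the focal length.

f = 31.3 cm (converging)

Real image ⇒ d_i = +40.8 cm.
1/f = 1/d_o + 1/d_i = 1/(135) + 1/(40.8) = 0.03192, so f = 31.3 cm.
Since f is positive, the thin lens is converging.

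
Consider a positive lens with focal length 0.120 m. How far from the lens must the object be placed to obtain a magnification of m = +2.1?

0.0629 m

m = −d_i/d_o ⇒ d_i = −m·d_o.
1/f = 1/d_o + 1/d_i = 1/d_o − 1/(m·d_o) = (1 − 1/m)/d_o, so d_o = f(1 − 1/m) = (0.1200)(1 − 1/(+2.1)) = 0.0629 m.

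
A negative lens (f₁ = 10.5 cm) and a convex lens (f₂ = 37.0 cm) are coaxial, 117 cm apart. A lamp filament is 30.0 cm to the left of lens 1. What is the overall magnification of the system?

m = -0.109

f₁ = −10.5 cm (diverging).
Lens 1: 1/d_i1 = 1/(-10.5) − 1/(30.0) = -0.1286, so d_i1 = -7.778 cm; m₁ = −d_i1/d_o1 = +0.2593.
d_o2 = 117 − (-7.778) = 124.8 cm.
Lens 2: 1/d_i2 = 1/(37.0) − 1/(124.8) = 0.01901, so d_i2 = 52.59 cm; m₂ = −d_i2/d_o2 = -0.4214.
m = m₁·m₂ = (+0.2593)(-0.4214) = -0.109.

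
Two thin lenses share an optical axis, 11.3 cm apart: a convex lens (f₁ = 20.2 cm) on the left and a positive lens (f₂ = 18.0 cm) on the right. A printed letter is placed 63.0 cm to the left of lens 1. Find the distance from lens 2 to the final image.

9.11 cm

Lens 1: 1/d_i1 = 1/f₁ − 1/d_o1 = 1/(20.2) − 1/(63.0) = 0.03363, so d_i1 = 29.73 cm.
The intermediate image is 29.73 cm to the right of lens 1, which lies 18.43 cm to the right of lens 2 — a virtual object — so d_o2 = −18.43 cm.
Lens 2: 1/d_i2 = 1/f₂ − 1/d_o2 = 1/(18.0) − 1/(-18.43) = 0.1098, so d_i2 = 9.11 cm.
The final image is real, 9.11 cm to the right of lens 2 (overall magnification ≈ -0.23).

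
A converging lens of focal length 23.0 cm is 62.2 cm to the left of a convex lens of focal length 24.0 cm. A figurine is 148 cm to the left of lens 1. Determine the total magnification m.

Lens 1: 1/d_i1 = 1/(23.0) − 1/(148) = 0.03672, so d_i1 = 27.23 cm; m₁ = −d_i1/d_o1 = -0.1840.
d_o2 = 62.2 − (27.23) = 34.97 cm.
Lens 2: 1/d_i2 = 1/(24.0) − 1/(34.97) = 0.01307, so d_i2 = 76.51 cm; m₂ = −d_i2/d_o2 = -2.188.
m = m₁·m₂ = (-0.1840)(-2.188) = +0.403.

m = +0.403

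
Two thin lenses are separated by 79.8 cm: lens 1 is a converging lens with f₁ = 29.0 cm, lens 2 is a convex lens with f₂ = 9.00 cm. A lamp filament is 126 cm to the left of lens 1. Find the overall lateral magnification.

Lens 1: 1/d_i1 = 1/(29.0) − 1/(126) = 0.02655, so d_i1 = 37.67 cm; m₁ = −d_i1/d_o1 = -0.2990.
d_o2 = 79.8 − (37.67) = 42.13 cm.
Lens 2: 1/d_i2 = 1/(9.00) − 1/(42.13) = 0.08738, so d_i2 = 11.44 cm; m₂ = −d_i2/d_o2 = -0.2717.
m = m₁·m₂ = (-0.2990)(-0.2717) = +0.0812.

m = +0.0812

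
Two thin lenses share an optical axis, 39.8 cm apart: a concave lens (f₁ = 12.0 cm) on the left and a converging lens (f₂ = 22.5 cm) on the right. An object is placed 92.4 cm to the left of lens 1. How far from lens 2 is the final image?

40.6 cm

Lens 1 is diverging, so f₁ = −12.0 cm.
Lens 1: 1/d_i1 = 1/f₁ − 1/d_o1 = 1/(-12.0) − 1/(92.4) = -0.09416, so d_i1 = -10.62 cm.
The intermediate image is 10.62 cm to the left of lens 1 (virtual), which is 39.8 − (-10.62) = 50.42 cm to the left of lens 2, so d_o2 = +50.42 cm.
Lens 2: 1/d_i2 = 1/f₂ − 1/d_o2 = 1/(22.5) − 1/(50.42) = 0.02461, so d_i2 = 40.6 cm.
The final image is real, 40.6 cm to the right of lens 2 (overall magnification ≈ -0.093).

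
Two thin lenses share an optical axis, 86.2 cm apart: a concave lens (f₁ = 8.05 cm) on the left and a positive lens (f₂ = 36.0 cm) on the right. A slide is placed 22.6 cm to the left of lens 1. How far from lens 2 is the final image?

59.1 cm

Lens 1 is diverging, so f₁ = −8.05 cm.
Lens 1: 1/d_i1 = 1/f₁ − 1/d_o1 = 1/(-8.05) − 1/(22.6) = -0.1685, so d_i1 = -5.936 cm.
The intermediate image is 5.936 cm to the left of lens 1 (virtual), which is 86.2 − (-5.936) = 92.14 cm to the left of lens 2, so d_o2 = +92.14 cm.
Lens 2: 1/d_i2 = 1/f₂ − 1/d_o2 = 1/(36.0) − 1/(92.14) = 0.01692, so d_i2 = 59.1 cm.
The final image is real, 59.1 cm to the right of lens 2 (overall magnification ≈ -0.17).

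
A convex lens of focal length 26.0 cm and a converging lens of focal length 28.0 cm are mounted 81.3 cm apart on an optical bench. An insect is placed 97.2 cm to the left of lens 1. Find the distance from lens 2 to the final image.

72.0 cm

Lens 1: 1/d_i1 = 1/f₁ − 1/d_o1 = 1/(26.0) − 1/(97.2) = 0.02817, so d_i1 = 35.49 cm.
The intermediate image is 35.49 cm to the right of lens 1, which is 81.3 − (35.49) = 45.81 cm to the left of lens 2, so d_o2 = +45.81 cm.
Lens 2: 1/d_i2 = 1/f₂ − 1/d_o2 = 1/(28.0) − 1/(45.81) = 0.01388, so d_i2 = 72.0 cm.
The final image is real, 72.0 cm to the right of lens 2 (overall magnification ≈ 0.57).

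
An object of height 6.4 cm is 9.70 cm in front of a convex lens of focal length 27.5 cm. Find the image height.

1/d_i = 1/f − 1/d_o = 1/(27.50) − 1/(9.70) = -0.06673, so d_i = -14.99 cm.
m = −d_i/d_o = +1.545.
|h_i| = |m|·h_o = 1.545 × 6.4 = 9.89 cm. The image is virtual, upright and enlarged, on the same side as the object.

9.89 cm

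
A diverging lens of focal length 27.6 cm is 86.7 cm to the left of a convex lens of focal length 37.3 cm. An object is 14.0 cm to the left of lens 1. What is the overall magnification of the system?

f₁ = −27.6 cm (diverging).
Lens 1: 1/d_i1 = 1/(-27.6) − 1/(14.0) = -0.1077, so d_i1 = -9.288 cm; m₁ = −d_i1/d_o1 = +0.6634.
d_o2 = 86.7 − (-9.288) = 95.99 cm.
Lens 2: 1/d_i2 = 1/(37.3) − 1/(95.99) = 0.01639, so d_i2 = 61.01 cm; m₂ = −d_i2/d_o2 = -0.6355.
m = m₁·m₂ = (+0.6634)(-0.6355) = -0.422.

m = -0.422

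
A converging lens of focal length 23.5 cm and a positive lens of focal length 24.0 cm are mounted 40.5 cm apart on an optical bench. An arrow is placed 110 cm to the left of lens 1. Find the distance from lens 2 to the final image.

Lens 1: 1/d_i1 = 1/f₁ − 1/d_o1 = 1/(23.5) − 1/(110) = 0.03346, so d_i1 = 29.88 cm.
The intermediate image is 29.88 cm to the right of lens 1, which is 40.5 − (29.88) = 10.62 cm to the left of lens 2, so d_o2 = +10.62 cm.
Lens 2: 1/d_i2 = 1/f₂ − 1/d_o2 = 1/(24.0) − 1/(10.62) = -0.05250, so d_i2 = -19.0 cm.
The final image is virtual, 19.0 cm to the left of lens 2 (overall magnification ≈ -0.49).

19.0 cm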